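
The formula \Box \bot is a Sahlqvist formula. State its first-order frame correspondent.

□⊥ is valid iff no world has any successor (otherwise □⊥ fails at any world with one).

emptiness of R: \forall x \forall y \neg Rxy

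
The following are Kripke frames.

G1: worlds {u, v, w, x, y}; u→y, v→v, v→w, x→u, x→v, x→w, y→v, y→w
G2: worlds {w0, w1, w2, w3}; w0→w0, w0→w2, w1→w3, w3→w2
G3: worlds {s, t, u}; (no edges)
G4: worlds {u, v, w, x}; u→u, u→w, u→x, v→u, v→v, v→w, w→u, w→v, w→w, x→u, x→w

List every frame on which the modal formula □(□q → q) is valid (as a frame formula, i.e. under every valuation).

G3

This is the axiom for shift-reflexivity; its first-order frame correspondent is ∀x ∀y (Rxy → Ryy).
G1: fails — Rxw but not Rww.
G2: fails — Rw0w2 but not Rw2w2.
G3: holds.
G4: fails — Rux but not Rxx.
Valid on: G3.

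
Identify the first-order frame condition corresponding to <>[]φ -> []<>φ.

Suppose ◇□φ→□◇φ is valid. Take Rxy, Rxz and set V(φ)={w : Ryw}. Then □φ at y so ◇□φ at x, so □◇φ at x, so ◇φ at z, giving w with Rzw and Ryw.
Conversely, any frame satisfying forall x forall y forall z (Rxy & Rxz -> exists w (Ryw & Rzw)) validates the schema.
So the correspondent is convergence.

convergence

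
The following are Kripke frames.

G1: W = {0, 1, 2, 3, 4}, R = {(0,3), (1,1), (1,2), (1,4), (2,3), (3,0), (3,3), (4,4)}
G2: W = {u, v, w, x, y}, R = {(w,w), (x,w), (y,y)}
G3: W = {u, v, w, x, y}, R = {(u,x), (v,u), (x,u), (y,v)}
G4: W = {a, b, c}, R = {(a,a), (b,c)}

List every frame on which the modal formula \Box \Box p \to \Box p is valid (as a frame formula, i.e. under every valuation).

This is the axiom for density; its first-order frame correspondent is \forall x \forall y (Rxy \to \exists z (Rxz \wedge Rzy)).
G1: satisfies the condition.
G2: satisfies the condition.
G3: fails — Rvu but no z with Rvz and Rzu.
G4: fails — Rbc but no z with Rbz and Rzc.

G1, G2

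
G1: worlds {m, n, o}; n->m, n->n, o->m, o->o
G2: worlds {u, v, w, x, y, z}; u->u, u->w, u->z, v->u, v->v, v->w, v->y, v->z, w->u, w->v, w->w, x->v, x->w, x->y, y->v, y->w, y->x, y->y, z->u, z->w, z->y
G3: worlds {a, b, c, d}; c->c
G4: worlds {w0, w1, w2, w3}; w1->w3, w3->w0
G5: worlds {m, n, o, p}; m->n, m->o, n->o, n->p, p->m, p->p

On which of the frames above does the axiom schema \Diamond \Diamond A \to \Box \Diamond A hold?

G3, G4

The schema corresponds to a generalized confluence (Geach) condition: \forall x \forall y \forall z ((x R^2 y \wedge xRz) \to \exists w (y = w \wedge zRw)).
G1: fails — nR²m, nRm but no w with m=w and mRw.
G2: fails — uR²v, uRu but no t with v=t and uRt.
G3: holds.
G4: holds.
G5: fails — mR²o, mRo but no w with o=w and oRw.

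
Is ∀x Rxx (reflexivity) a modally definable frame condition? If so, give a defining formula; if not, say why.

The condition is reflexivity. A defining modal formula is □r → r.
Suppose □r→r is valid. At any x set V(r)={w : Rxw}. Then □r holds at x, so r holds at x, i.e. Rxx.

Yes, by □r → r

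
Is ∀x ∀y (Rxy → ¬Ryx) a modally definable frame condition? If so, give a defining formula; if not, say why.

Any modally definable frame class is closed under surjective bounded morphisms.
The 5-cycle (worlds w0,w1,w2,w3,w4 with w0→w1→w2→w3→w4→w0) is asymmetric. Mapping every world to a single reflexive point • is a surjective bounded morphism, and the reflexive point is not asymmetric (R•• but asymmetry requires ¬R••).
So no modal formula (or set of formulas) defines exactly the asymmetric frames.

Not definable by any modal formula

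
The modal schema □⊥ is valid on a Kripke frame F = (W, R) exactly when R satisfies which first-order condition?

□⊥ is valid iff no world has any successor (otherwise □⊥ fails at any world with one).

emptiness of R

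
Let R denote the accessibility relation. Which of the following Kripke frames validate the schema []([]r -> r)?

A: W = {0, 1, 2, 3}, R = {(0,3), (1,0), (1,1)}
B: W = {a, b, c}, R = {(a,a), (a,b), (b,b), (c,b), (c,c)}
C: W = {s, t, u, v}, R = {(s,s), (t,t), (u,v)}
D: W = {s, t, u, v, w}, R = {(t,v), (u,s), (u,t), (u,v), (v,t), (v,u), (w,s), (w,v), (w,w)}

This is the axiom for shift-reflexivity; its first-order frame correspondent is forall x forall y (Rxy -> Ryy).
A: fails — R10 but not R00.
B: condition met.
C: fails — Ruv but not Rvv.
D: fails — Ruv but not Rvv.

B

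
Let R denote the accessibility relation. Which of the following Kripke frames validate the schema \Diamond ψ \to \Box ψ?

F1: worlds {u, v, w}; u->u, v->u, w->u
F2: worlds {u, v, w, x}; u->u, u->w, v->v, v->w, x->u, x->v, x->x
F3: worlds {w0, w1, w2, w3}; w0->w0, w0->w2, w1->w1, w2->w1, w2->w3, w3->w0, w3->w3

This is the axiom for partial functionality; its first-order frame correspondent is \forall x \forall y \forall z (Rxy \wedge Rxz \to y = z).
F1: condition met.
F2: fails — u sees both u and w.
F3: fails — w0 sees both w0 and w2.
Valid on: F1.

F1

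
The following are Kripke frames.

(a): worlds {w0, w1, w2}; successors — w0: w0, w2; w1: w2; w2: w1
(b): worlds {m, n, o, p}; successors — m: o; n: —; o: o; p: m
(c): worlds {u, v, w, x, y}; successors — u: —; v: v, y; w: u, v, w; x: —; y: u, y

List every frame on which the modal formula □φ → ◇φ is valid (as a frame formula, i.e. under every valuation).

(a)

The schema corresponds to seriality: ∀x ∃y Rxy.
(a): holds.
(b): fails — world n has no successor.
(c): fails — world u has no successor.
Valid on: (a).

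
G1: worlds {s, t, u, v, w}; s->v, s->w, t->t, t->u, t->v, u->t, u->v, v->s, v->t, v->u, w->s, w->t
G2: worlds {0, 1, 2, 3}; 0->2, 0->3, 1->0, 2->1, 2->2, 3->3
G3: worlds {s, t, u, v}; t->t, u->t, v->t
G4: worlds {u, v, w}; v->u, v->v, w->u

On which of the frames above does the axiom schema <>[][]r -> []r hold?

G1, G3

The schema corresponds to a generalized confluence (Geach) condition: forall x forall y forall z ((xRy & xRz) -> exists w (y R^2 w & z = w)).
G1: satisfies the condition.
G2: fails — 0R2, 0R3 but no w with 2R²w and 3=w.
G3: satisfies the condition.
G4: fails — vRu, vRu but no t with uR²t and u=t.
Valid on: G1, G3.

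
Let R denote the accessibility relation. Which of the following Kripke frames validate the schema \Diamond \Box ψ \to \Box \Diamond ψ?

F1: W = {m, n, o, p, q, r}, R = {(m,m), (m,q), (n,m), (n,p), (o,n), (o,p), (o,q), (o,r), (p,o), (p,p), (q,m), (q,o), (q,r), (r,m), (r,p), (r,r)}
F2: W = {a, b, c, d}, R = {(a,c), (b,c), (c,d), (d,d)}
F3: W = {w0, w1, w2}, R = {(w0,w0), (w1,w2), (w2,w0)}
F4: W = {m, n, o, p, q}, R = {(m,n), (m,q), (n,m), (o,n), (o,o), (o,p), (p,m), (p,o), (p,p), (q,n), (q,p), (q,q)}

F2, F3

Frame correspondent (Sahlqvist): \forall x \forall y \forall z (Rxy \wedge Rxz \to \exists w (Ryw \wedge Rzw)) — i.e. convergence.
F1: fails — Rnm and Rnp but m and p have no common successor.
F2: holds.
F3: holds.
F4: fails — Rmq and Rmn but q and n have no common successor.
Valid on: F2, F3.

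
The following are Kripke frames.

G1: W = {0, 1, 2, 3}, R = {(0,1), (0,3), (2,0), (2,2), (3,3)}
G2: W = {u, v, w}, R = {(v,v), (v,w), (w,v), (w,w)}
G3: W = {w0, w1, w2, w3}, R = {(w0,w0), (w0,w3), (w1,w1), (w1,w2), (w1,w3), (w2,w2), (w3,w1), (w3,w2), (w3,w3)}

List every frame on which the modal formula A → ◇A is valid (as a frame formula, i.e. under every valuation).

G3

Frame correspondent (Sahlqvist): ∀x Rxx — i.e. reflexivity.
G1: fails — world 0 does not see itself.
G2: fails — world u does not see itself.
G3: condition met.
Valid on: G3.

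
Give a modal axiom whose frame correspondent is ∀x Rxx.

This is reflexivity; the standard corresponding axiom is T: □p → p.
Suppose □p→p is valid. At any x set V(p)={w : Rxw}. Then □p holds at x, so p holds at x, i.e. Rxx.

□p → p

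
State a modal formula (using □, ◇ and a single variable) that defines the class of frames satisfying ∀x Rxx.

□q → q

This is reflexivity; the standard corresponding axiom is T: □q → q.
Suppose □q→q is valid. At any x set V(q)={w : Rxw}. Then □q holds at x, so q holds at x, i.e. Rxx.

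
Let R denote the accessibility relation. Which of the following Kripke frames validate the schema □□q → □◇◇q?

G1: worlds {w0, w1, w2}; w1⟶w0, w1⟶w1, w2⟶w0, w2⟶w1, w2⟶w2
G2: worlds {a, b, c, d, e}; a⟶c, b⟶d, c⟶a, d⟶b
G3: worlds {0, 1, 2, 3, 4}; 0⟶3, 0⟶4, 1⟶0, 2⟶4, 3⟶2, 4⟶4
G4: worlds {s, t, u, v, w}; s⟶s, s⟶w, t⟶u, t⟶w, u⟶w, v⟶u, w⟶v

The schema corresponds to a generalized confluence (Geach) condition: ∀x ∀z (xRz → ∃w (xR²w ∧ zR²w)).
G1: fails — w1Rw0 but no w with w1R²w and w0R²w.
G2: fails — aRc but no w with aR²w and cR²w.
G3: satisfies the condition.
G4: fails — sRw but no w* with sR²w* and wR²w*.
Valid on: G3.

G3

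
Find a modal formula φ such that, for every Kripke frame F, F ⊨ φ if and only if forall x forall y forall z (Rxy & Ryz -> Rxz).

A defining formula is □p → □□p (the 4 axiom).
Suppose □p→□□p is valid. Take Rxy, Ryz and set V(p)={w : Rxw}. Then □p at x, so □□p at x, so □p at y, so p at z, i.e. Rxz.

□p → □□p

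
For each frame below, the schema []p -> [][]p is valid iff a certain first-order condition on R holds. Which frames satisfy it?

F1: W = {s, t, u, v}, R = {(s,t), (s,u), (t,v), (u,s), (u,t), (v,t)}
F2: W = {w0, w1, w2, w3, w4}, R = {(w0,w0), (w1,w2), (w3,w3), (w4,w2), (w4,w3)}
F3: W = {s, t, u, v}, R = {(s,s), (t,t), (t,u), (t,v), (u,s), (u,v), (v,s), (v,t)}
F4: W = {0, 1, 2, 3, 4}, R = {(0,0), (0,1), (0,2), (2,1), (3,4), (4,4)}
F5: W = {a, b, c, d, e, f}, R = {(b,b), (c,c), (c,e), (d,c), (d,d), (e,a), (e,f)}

The schema corresponds to transitivity: forall x forall y forall z (Rxy & Ryz -> Rxz).
F1: fails — Rtv and Rvt but not Rtt.
F2: holds.
F3: fails — Ruv and Rvt but not Rut.
F4: holds.
F5: fails — Rdc and Rce but not Rde.

F2, F4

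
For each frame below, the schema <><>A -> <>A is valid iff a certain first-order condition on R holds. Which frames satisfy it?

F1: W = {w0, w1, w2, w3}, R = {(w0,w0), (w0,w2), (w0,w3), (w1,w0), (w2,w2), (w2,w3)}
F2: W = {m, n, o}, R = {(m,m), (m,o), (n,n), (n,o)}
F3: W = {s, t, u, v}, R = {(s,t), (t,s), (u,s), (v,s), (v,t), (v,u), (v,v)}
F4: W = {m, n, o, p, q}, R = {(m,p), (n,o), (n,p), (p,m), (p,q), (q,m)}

Frame correspondent (Sahlqvist): forall x forall y forall z (Rxy & Ryz -> Rxz) — i.e. transitivity.
F1: fails — Rw1w0 and Rw0w2 but not Rw1w2.
F2: holds.
F3: fails — Rus and Rst but not Rut.
F4: fails — Rpm and Rmp but not Rpp.
Valid on: F2.

F2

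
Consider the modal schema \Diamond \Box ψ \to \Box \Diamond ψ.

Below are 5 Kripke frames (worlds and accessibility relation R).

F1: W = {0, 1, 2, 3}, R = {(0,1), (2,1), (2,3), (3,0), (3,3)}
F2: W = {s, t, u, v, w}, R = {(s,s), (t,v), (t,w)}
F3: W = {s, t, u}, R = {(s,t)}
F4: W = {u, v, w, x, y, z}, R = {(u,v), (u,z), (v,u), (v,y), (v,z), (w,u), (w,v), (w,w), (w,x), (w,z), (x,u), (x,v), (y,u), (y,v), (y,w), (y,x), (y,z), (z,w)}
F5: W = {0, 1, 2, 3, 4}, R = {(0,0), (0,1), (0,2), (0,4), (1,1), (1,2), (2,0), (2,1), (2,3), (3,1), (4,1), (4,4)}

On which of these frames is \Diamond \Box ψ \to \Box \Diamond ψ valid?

Frame correspondent (Sahlqvist): \forall x \forall y \forall z (Rxy \wedge Rxz \to \exists w (Ryw \wedge Rzw)) — i.e. convergence.
F1: fails — R01 and R01 but 1 and 1 have no common successor.
F2: fails — Rtv and Rtv but v and v have no common successor.
F3: fails — Rst and Rst but t and t have no common successor.
F4: fails — Ruv and Ruz but v and z have no common successor.
F5: satisfies the condition.

F5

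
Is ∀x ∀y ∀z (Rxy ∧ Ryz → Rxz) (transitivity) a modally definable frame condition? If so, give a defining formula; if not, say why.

Yes — defined by □r → □□r

This is a Sahlqvist condition; the 4 axiom □r → □□r defines it.
Suppose □r→□□r is valid. Take Rxy, Ryz and set V(r)={w : Rxw}. Then □r at x, so □□r at x, so □r at y, so r at z, i.e. Rxz.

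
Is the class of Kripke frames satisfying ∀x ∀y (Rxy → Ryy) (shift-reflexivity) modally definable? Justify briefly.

The condition is shift-reflexivity. A defining modal formula is □(□q → q).
Suppose □(□q→q) is valid. Take Rxy and set V(q)={w : Ryw}. Then at y, □q holds; since □(□q→q) at x, □q→q at y, so q at y, i.e. Ryy.

Definable; □(□q → q) defines it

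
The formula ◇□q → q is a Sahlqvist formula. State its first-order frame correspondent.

Replacing q by ¬q and contraposing gives the equivalent schema q → □◇q.
Suppose q→□◇q is valid. Take Rxy and set V(q)={x}. Then q at x, so □◇q at x, so ◇q at y, so some z with Ryz has q; z=x, i.e. Ryx.
Conversely, on a frame with symmetry the schema holds at every world under every valuation.
Frame condition: ∀x ∀y (Rxy → Ryx).

symmetry: ∀x ∀y (Rxy → Ryx)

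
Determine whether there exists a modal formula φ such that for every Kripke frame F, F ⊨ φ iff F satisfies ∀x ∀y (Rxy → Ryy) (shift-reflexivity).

Yes: it is shift-reflexivity, defined by the T□ schema □(□q → q).
Suppose □(□q→q) is valid. Take Rxy and set V(q)={w : Ryw}. Then at y, □q holds; since □(□q→q) at x, □q→q at y, so q at y, i.e. Ryy.

Yes — defined by □(□q → q)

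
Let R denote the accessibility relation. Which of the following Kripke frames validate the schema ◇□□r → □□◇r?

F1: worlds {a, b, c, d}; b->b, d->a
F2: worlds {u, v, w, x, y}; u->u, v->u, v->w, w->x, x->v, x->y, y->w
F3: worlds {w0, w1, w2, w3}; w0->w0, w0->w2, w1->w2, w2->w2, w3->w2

F1, F3

This is the axiom for a generalized confluence (Geach) condition; its first-order frame correspondent is ∀x ∀y ∀z ((xRy ∧ xR²z) → ∃w (yR²w ∧ zRw)).
F1: satisfies the condition.
F2: fails — vRu, vR²x but no t with uR²t and xRt.
F3: satisfies the condition.
Valid on: F1, F3.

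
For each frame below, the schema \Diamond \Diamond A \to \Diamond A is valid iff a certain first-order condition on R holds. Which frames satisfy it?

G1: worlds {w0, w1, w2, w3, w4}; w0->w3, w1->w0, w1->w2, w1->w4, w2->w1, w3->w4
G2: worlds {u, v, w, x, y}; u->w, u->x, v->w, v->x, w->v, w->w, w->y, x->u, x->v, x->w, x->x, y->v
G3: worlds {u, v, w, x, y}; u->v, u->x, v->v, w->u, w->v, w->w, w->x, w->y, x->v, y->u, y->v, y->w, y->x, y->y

Frame correspondent (Sahlqvist): \forall x \forall y \forall z (Rxy \wedge Ryz \to Rxz) — i.e. transitivity.
G1: fails — Rw1w2 and Rw2w1 but not Rw1w1.
G2: fails — Rxw and Rwy but not Rxy.
G3: ✓.
Valid on: G3.

G3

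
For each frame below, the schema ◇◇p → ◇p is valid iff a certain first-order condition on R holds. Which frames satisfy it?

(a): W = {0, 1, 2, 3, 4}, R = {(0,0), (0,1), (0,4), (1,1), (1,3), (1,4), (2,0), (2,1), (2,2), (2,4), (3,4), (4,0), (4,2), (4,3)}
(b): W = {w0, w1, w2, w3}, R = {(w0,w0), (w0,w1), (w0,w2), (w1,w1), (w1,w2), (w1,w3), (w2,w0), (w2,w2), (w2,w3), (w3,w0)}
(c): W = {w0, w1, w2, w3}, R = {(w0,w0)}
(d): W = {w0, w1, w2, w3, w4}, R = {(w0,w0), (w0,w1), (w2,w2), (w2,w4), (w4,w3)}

(c)

The schema corresponds to transitivity: ∀x ∀y ∀z (Rxy ∧ Ryz → Rxz).
(a): fails — R34 and R43 but not R33.
(b): fails — Rw1w2 and Rw2w0 but not Rw1w0.
(c): ✓.
(d): fails — Rw2w4 and Rw4w3 but not Rw2w3.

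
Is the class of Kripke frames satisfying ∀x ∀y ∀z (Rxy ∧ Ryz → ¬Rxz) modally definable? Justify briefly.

No — not modally definable

Any modally definable frame class is closed under surjective bounded morphisms.
The 7-cycle (worlds a,b,c,d,e,f,g with a→b→c→d→e→f→g→a) is intransitive. Mapping every world to a single reflexive point • is a surjective bounded morphism; the reflexive point is not intransitive (R••∧R•• but R••).
So the class is not modally definable.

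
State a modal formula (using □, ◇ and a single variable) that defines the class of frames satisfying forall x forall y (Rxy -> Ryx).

The condition is symmetry. The B schema q → □◇q defines it.
Suppose q→□◇q is valid. Take Rxy and set V(q)={x}. Then q at x, so □◇q at x, so ◇q at y, so some z with Ryz has q; z=x, i.e. Ryx.

q → □◇q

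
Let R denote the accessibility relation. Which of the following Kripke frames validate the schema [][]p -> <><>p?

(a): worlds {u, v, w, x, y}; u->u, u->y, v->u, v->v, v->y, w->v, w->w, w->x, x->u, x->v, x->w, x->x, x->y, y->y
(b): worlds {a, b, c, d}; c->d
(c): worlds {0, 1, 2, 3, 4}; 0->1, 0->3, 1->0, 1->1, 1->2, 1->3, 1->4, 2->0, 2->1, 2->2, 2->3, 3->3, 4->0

(a), (c)

Frame correspondent (Sahlqvist): forall x exists w (x R^2 w & x R^2 w) — i.e. a generalized confluence (Geach) condition.
(a): ✓.
(b): fails — at a but no w with aR²w and aR²w.
(c): ✓.
Valid on: (a), (c).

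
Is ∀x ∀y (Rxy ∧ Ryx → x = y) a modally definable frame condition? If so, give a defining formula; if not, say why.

Not modally definable

If a class were modally definable it would be closed under surjective bounded morphisms (Goldblatt–Thomason).
The 4-cycle (worlds 0,1,2,3 with 0→1→2→3→0) is antisymmetric. Sending even-indexed worlds to • and odd-indexed worlds to ∘ is a surjective bounded morphism onto the two-world frame with •↔∘, which is not antisymmetric.
So the class is not modally definable.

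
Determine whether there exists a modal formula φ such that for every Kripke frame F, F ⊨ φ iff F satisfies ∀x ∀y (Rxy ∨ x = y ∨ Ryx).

No

Modal frame validity is preserved under disjoint unions.
Take 3 disjoint single-world reflexive frames: each is trivially connected, but their disjoint union has 3 worlds with no edge between distinct components, so it is not connected.
So no modal formula (or set of formulas) defines exactly the connected frames.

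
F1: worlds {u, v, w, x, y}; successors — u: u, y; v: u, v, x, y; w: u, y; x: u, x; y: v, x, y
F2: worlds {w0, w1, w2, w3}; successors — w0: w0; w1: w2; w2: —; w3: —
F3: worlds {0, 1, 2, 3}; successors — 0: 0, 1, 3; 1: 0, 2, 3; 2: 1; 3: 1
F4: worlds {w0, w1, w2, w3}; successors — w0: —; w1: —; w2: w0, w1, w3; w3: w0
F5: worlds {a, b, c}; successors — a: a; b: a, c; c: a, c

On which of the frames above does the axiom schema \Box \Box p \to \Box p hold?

Frame correspondent (Sahlqvist): \forall x \forall y (Rxy \to \exists z (Rxz \wedge Rzy)) — i.e. density.
F1: ✓.
F2: fails — Rw1w2 but no z with Rw1z and Rzw2.
F3: fails — R31 but no z with R3z and Rz1.
F4: fails — Rw3w0 but no z with Rw3z and Rzw0.
F5: ✓.

F1, F5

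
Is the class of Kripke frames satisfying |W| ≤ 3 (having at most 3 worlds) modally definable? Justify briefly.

Not definable by any modal formula

If a class were modally definable it would be closed under disjoint unions (Goldblatt–Thomason).
Any modal formula valid on each of 4 disjoint one-world frames is valid on their disjoint union (validity is preserved under disjoint unions). Each one-world frame has |W|=1≤3, but the union has |W|=4.
Hence having at most 3 worlds is not modally definable.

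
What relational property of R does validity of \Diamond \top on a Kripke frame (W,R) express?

seriality: \forall x \exists y Rxy

◇⊤ holds at w iff w has a successor, so frame-validity of ◇⊤ is exactly seriality. Equivalently via □p → ◇p:
Suppose □p→◇p is valid. At any x set V(p)=W. Then □p at x, so ◇p at x, so x has a successor.
Conversely, any frame satisfying \forall x \exists y Rxy validates the schema.
So the correspondent is seriality.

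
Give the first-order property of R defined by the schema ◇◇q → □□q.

∀x ∀y ∀z ((xR²y ∧ xR²z) → ∃w (y = w ∧ z = w))

This is a Sahlqvist (Geach-type) schema ◇^2□^0q → □^2◇^0q.
First-order correspondent: ∀x ∀y ∀z ((xR²y ∧ xR²z) → ∃w (y = w ∧ z = w)).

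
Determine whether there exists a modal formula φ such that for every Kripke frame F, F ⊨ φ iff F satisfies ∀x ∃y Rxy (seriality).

Yes, by □p → ◇p

The condition is seriality. A defining modal formula is □p → ◇p.
Suppose □p→◇p is valid. At any x set V(p)=W. Then □p at x, so ◇p at x, so x has a successor.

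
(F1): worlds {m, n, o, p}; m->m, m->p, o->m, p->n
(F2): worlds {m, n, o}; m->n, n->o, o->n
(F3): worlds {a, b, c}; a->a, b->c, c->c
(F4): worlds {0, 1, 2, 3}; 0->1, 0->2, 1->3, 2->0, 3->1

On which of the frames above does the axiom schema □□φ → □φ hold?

The schema corresponds to density: ∀x ∀y (Rxy → ∃z (Rxz ∧ Rzy)).
(F1): fails — Rpn but no z with Rpz and Rzn.
(F2): fails — Rno but no z with Rnz and Rzo.
(F3): condition met.
(F4): fails — R31 but no z with R3z and Rz1.

(F3)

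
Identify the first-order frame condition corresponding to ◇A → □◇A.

the Euclidean property

Suppose ◇A→□◇A is valid. Take Rxy, Rxz and set V(A)={y}. Then ◇A at x, so □◇A at x, so ◇A at z, so some w with Rzw has A; w=y, i.e. Rzy. By symmetry of the argument, Ryz.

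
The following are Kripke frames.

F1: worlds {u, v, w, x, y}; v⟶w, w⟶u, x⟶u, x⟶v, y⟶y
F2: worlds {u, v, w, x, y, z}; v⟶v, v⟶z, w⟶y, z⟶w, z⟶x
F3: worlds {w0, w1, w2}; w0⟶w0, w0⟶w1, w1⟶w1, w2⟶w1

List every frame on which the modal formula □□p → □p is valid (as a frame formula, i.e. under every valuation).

This is the axiom for density; its first-order frame correspondent is ∀x ∀y (Rxy → ∃z (Rxz ∧ Rzy)).
F1: fails — Rwu but no z with Rwz and Rzu.
F2: fails — Rzx but no t with Rzt and Rtx.
F3: satisfies the condition.
Valid on: F3.

F3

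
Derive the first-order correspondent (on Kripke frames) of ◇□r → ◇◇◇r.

∀x ∀y (xRy → ∃w (yRw ∧ xR³w))

This is a Sahlqvist (Geach-type) schema ◇^1□^1r → □^0◇^3r.
Minimal-valuation argument: fix x; take any y with xR^1y and any z with xR^0z. Set V(r) to the set of worlds R-reachable from y in exactly 1 step. Then □^1r holds at y, so the antecedent holds at x; validity forces ◇^3r at z, giving a w with zR^3w and yR^1w.
First-order correspondent: ∀x ∀y (xRy → ∃w (yRw ∧ xR³w)).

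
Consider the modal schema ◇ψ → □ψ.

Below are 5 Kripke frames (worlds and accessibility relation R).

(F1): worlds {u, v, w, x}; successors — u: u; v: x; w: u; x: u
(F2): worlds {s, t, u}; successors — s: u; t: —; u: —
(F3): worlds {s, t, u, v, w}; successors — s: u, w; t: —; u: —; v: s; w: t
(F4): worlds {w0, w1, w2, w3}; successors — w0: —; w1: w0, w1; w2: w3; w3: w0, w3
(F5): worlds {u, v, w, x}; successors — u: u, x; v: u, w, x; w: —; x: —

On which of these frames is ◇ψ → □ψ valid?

(F1), (F2)

This is the axiom for partial functionality; its first-order frame correspondent is ∀x ∀y ∀z (Rxy ∧ Rxz → y = z).
(F1): holds.
(F2): holds.
(F3): fails — s sees both u and w.
(F4): fails — w1 sees both w0 and w1.
(F5): fails — u sees both u and x.
Valid on: (F1), (F2).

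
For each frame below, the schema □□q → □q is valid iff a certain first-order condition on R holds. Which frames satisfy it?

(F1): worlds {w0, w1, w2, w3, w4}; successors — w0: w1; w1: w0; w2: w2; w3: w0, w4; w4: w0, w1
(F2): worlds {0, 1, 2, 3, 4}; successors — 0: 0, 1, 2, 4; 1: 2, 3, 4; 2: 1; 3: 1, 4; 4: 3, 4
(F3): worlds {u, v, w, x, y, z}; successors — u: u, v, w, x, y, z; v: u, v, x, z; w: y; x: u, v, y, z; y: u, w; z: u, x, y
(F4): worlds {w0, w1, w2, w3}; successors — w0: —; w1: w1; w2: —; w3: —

(F4)

The schema corresponds to density: ∀x ∀y (Rxy → ∃z (Rxz ∧ Rzy)).
(F1): fails — Rw1w0 but no z with Rw1z and Rzw0.
(F2): fails — R12 but no z with R1z and Rz2.
(F3): fails — Rwy but no t with Rwt and Rty.
(F4): holds.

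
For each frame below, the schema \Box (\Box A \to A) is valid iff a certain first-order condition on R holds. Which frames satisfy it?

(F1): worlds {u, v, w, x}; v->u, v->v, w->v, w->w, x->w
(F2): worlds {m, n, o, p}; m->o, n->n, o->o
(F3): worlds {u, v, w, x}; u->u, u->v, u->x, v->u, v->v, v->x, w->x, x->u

Frame correspondent (Sahlqvist): \forall x \forall y (Rxy \to Ryy) — i.e. shift-reflexivity.
(F1): fails — Rvu but not Ruu.
(F2): condition met.
(F3): fails — Rwx but not Rxx.

(F2)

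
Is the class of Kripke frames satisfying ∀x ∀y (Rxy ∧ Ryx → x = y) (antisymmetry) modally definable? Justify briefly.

Modal frame validity is preserved under surjective bounded morphisms.
The 6-cycle (worlds 0,1,2,3,4,5 with 0→1→2→3→4→5→0) is antisymmetric. Sending even-indexed worlds to • and odd-indexed worlds to ∘ is a surjective bounded morphism onto the two-world frame with •↔∘, which is not antisymmetric.
So no modal formula (or set of formulas) defines exactly the antisymmetric frames.

Not definable by any modal formula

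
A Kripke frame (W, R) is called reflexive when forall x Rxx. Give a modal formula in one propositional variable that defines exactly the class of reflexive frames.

□r → r

A defining formula is □r → r (the T axiom).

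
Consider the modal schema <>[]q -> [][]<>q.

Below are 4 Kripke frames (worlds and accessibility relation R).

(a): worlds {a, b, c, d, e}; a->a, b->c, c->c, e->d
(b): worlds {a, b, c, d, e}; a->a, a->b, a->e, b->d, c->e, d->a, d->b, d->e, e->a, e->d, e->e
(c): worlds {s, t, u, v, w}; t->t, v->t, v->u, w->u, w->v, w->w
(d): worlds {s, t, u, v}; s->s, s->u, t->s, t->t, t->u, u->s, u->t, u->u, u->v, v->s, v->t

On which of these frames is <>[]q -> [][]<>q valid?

The schema corresponds to a generalized confluence (Geach) condition: forall x forall y forall z ((xRy & x R^2 z) -> exists w (yRw & zRw)).
(a): holds.
(b): fails — aRa, aR²b but no w with aRw and bRw.
(c): fails — vRu, vR²t but no w* with uRw* and tRw*.
(d): holds.

(a), (d)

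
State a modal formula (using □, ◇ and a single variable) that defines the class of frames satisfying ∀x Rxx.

□ψ → ψ

This is reflexivity; the standard corresponding axiom is T: □ψ → ψ.
Suppose □ψ→ψ is valid. At any x set V(ψ)={w : Rxw}. Then □ψ holds at x, so ψ holds at x, i.e. Rxx.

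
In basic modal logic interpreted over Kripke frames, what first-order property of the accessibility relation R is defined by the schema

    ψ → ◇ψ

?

reflexivity: ∀x Rxx

Replacing ψ by ¬ψ and contraposing gives the equivalent schema □ψ → ψ.
Suppose □ψ→ψ is valid. At any x set V(ψ)={w : Rxw}. Then □ψ holds at x, so ψ holds at x, i.e. Rxx.
Conversely, any frame satisfying ∀x Rxx validates the schema.
Frame condition: ∀x Rxx.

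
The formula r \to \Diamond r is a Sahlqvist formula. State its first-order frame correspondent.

This is frame-equivalent to □r → r (substitute ¬r for r and contrapose).
Suppose □r→r is valid. At any x set V(r)={w : Rxw}. Then □r holds at x, so r holds at x, i.e. Rxx.
Conversely, any frame satisfying \forall x Rxx validates the schema.
So the correspondent is reflexivity.

Reflexivity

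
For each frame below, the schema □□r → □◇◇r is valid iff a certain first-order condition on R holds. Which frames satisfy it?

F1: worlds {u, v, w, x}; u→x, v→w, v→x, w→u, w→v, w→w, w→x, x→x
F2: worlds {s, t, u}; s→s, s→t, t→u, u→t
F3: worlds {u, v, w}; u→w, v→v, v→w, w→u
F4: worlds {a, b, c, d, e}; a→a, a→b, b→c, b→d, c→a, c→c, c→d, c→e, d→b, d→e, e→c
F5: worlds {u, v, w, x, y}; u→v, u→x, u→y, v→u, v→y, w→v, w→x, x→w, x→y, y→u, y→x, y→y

The schema corresponds to a generalized confluence (Geach) condition: ∀x ∀z (xRz → ∃w (xR²w ∧ zR²w)).
F1: ✓.
F2: fails — tRu but no w with tR²w and uR²w.
F3: fails — uRw but no t with uR²t and wR²t.
F4: ✓.
F5: ✓.

F1, F4, F5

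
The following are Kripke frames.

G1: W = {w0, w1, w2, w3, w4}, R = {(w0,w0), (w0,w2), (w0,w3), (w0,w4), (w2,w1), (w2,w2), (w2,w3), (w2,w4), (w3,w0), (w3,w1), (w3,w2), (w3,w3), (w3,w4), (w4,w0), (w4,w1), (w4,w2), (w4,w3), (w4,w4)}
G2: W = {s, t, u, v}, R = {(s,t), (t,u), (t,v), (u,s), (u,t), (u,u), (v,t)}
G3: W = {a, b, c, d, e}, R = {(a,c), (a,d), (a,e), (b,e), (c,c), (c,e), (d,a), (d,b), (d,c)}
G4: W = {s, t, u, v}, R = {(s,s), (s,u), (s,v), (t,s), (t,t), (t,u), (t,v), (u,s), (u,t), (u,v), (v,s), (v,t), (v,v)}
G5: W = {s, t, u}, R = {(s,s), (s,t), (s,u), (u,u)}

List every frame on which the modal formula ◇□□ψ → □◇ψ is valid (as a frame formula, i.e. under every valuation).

G4

Frame correspondent (Sahlqvist): ∀x ∀y ∀z ((xRy ∧ xRz) → ∃w (yR²w ∧ zRw)) — i.e. a generalized confluence (Geach) condition.
G1: fails — w2Rw1, w2Rw1 but no w with w1R²w and w1Rw.
G2: fails — tRv, tRv but no w with vR²w and vRw.
G3: fails — aRc, aRe but no w with cR²w and eRw.
G4: ✓.
G5: fails — sRs, sRt but no w with sR²w and tRw.
Valid on: G4.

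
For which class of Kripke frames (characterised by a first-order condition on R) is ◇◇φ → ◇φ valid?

transitivity

This is a form of the 4 axiom.
Its frame correspondent is transitivity — ∀x ∀y ∀z (Rxy ∧ Ryz → Rxz).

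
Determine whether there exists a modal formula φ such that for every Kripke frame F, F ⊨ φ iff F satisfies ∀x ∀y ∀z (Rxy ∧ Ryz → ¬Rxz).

Modal frame validity is preserved under surjective bounded morphisms.
The 7-cycle (worlds w0,w1,w2,w3,w4,w5,w6 with w0→w1→w2→w3→w4→w5→w6→w0) is intransitive. Mapping every world to a single reflexive point • is a surjective bounded morphism; the reflexive point is not intransitive (R••∧R•• but R••).
So the class is not modally definable.

No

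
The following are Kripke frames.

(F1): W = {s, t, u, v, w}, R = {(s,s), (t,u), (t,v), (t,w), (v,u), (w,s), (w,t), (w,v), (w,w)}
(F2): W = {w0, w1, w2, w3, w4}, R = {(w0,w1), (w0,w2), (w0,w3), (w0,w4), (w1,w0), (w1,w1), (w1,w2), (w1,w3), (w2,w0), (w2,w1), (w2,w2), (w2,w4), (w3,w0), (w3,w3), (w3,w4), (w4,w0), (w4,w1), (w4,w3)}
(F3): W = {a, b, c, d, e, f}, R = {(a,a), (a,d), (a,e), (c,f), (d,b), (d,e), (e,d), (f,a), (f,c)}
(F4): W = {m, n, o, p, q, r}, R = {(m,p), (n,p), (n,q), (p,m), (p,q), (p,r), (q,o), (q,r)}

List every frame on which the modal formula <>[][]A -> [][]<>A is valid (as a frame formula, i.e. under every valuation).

(F2)

This is the axiom for a generalized confluence (Geach) condition; its first-order frame correspondent is forall x forall y forall z ((xRy & x R^2 z) -> exists w (y R^2 w & zRw)).
(F1): fails — tRu, tR²s but no w* with uR²w* and sRw*.
(F2): holds.
(F3): fails — aRa, aR²b but no w with aR²w and bRw.
(F4): fails — mRp, mR²r but no w with pR²w and rRw.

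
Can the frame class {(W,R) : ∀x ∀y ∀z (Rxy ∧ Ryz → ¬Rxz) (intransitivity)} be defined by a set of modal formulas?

No

If a class were modally definable it would be closed under surjective bounded morphisms (Goldblatt–Thomason).
The 3-cycle (worlds s,t,u with s→t→u→s) is intransitive. Mapping every world to a single reflexive point • is a surjective bounded morphism; the reflexive point is not intransitive (R••∧R•• but R••).
So no modal formula (or set of formulas) defines exactly the intransitive frames.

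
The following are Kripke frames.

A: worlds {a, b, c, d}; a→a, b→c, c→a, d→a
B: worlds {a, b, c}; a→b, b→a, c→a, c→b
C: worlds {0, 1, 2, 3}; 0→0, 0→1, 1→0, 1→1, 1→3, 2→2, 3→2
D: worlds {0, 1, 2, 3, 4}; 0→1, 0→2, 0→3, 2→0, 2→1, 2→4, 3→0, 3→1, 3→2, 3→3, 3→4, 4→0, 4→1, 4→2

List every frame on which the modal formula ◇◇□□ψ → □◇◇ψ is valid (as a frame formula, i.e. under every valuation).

The schema corresponds to a generalized confluence (Geach) condition: ∀x ∀y ∀z ((xR²y ∧ xRz) → ∃w (yR²w ∧ zR²w)).
A: ✓.
B: fails — aR²a, aRb but no w with aR²w and bR²w.
C: fails — 0R²3, 0R0 but no w with 3R²w and 0R²w.
D: fails — 0R²0, 0R1 but no w with 0R²w and 1R²w.
Valid on: A.

A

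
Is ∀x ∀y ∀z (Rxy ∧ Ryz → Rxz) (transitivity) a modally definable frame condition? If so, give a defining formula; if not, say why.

Definable; □q → □□q defines it

The condition is transitivity. A defining modal formula is □q → □□q.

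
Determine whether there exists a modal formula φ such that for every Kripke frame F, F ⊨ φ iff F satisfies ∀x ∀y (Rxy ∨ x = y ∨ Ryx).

No — not modally definable

If a class were modally definable it would be closed under disjoint unions (Goldblatt–Thomason).
Take 4 disjoint single-world reflexive frames: each is trivially connected, but their disjoint union has 4 worlds with no edge between distinct components, so it is not connected.
So the class is not modally definable.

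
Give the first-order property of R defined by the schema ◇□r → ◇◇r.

This is a Sahlqvist (Geach-type) schema ◇^1□^1r → □^0◇^2r.
Minimal-valuation argument: fix x; take any y with xR^1y and any z with xR^0z. Set V(r) to the set of worlds R-reachable from y in exactly 1 step. Then □^1r holds at y, so the antecedent holds at x; validity forces ◇^2r at z, giving a w with zR^2w and yR^1w.
First-order correspondent: ∀x ∀y (xRy → ∃w (yRw ∧ xR²w)).

∀x ∀y (xRy → ∃w (yRw ∧ xR²w))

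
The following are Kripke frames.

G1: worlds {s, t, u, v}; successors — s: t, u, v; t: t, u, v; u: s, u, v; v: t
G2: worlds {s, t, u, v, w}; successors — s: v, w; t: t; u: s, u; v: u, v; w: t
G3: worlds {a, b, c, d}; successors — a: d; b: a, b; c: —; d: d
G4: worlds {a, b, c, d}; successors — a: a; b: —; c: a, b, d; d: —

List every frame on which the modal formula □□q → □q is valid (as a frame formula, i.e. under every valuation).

This is the axiom for density; its first-order frame correspondent is ∀x ∀y (Rxy → ∃z (Rxz ∧ Rzy)).
G1: ✓.
G2: fails — Rsw but no z with Rsz and Rzw.
G3: ✓.
G4: fails — Rcb but no z with Rcz and Rzb.
Valid on: G1, G3.

G1, G3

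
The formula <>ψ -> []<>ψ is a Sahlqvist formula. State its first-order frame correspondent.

the Euclidean property: forall x forall y forall z (Rxy & Rxz -> Ryz)

This schema is the 5 axiom.
It corresponds to the Euclidean property: forall x forall y forall z (Rxy & Rxz -> Ryz).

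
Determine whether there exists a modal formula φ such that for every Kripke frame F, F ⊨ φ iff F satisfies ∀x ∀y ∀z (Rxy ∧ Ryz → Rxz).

Yes, by □p → □□p

This is a Sahlqvist condition; the 4 axiom □p → □□p defines it.
Suppose □p→□□p is valid. Take Rxy, Ryz and set V(p)={w : Rxw}. Then □p at x, so □□p at x, so □p at y, so p at z, i.e. Rxz.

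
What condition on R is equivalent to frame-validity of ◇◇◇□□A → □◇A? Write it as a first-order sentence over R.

This is a Sahlqvist (Geach-type) schema ◇^3□^2A → □^1◇^1A.
First-order correspondent: ∀x ∀y ∀z ((xR³y ∧ xRz) → ∃w (yR²w ∧ zRw)).

∀x ∀y ∀z ((xR³y ∧ xRz) → ∃w (yR²w ∧ zRw))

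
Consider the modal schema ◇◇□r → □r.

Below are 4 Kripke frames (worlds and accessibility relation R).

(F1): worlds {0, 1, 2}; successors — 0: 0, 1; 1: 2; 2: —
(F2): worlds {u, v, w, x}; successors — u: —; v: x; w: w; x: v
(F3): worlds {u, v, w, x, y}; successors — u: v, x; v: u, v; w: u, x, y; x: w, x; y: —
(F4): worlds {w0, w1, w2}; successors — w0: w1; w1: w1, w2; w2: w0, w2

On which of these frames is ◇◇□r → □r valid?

The schema corresponds to a generalized confluence (Geach) condition: ∀x ∀y ∀z ((xR²y ∧ xRz) → ∃w (yRw ∧ z = w)).
(F1): fails — 0R²1, 0R0 but no w with 1Rw and 0=w.
(F2): ✓.
(F3): fails — uR²v, uRx but no t with vRt and x=t.
(F4): fails — w0R²w2, w0Rw1 but no w with w2Rw and w1=w.

(F2)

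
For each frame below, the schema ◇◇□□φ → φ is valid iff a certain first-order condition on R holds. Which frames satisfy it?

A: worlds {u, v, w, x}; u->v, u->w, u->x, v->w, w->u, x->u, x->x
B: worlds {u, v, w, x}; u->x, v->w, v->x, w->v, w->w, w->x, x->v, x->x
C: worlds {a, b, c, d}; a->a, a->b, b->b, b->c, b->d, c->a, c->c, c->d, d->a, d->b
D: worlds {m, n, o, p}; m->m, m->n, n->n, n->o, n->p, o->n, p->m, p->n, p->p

C

The schema corresponds to a generalized confluence (Geach) condition: ∀x ∀y (xR²y → ∃w (yR²w ∧ x = w)).
A: fails — uR²w but no t with wR²t and u=t.
B: fails — uR²v but no t with vR²t and u=t.
C: condition met.
D: fails — mR²o but no w with oR²w and m=w.
Valid on: C.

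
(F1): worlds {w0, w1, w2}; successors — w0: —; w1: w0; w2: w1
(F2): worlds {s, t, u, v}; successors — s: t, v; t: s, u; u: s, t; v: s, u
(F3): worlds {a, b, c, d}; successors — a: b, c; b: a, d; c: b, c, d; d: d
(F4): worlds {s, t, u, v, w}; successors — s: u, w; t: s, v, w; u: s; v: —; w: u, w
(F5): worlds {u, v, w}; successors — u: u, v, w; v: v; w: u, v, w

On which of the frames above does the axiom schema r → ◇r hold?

Frame correspondent (Sahlqvist): ∀x Rxx — i.e. reflexivity.
(F1): fails — world w0 does not see itself.
(F2): fails — world s does not see itself.
(F3): fails — world a does not see itself.
(F4): fails — world s does not see itself.
(F5): satisfies the condition.

(F5)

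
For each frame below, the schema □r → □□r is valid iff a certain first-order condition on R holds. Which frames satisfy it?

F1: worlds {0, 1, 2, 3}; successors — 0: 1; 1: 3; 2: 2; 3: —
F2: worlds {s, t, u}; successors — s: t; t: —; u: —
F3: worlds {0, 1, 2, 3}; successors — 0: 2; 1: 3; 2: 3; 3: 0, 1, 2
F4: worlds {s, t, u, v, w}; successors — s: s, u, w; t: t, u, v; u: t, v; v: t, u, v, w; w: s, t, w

F2

Frame correspondent (Sahlqvist): ∀x ∀y ∀z (Rxy ∧ Ryz → Rxz) — i.e. transitivity.
F1: fails — R01 and R13 but not R03.
F2: condition met.
F3: fails — R32 and R23 but not R33.
F4: fails — Ruv and Rvw but not Ruw.
Valid on: F2.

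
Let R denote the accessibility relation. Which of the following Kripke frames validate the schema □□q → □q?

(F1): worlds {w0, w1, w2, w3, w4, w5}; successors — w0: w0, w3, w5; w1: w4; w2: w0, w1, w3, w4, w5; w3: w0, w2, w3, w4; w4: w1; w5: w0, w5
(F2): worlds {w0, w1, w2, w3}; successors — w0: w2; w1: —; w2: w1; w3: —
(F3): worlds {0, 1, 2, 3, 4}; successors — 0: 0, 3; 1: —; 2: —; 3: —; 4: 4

The schema corresponds to density: ∀x ∀y (Rxy → ∃z (Rxz ∧ Rzy)).
(F1): fails — Rw4w1 but no z with Rw4z and Rzw1.
(F2): fails — Rw0w2 but no z with Rw0z and Rzw2.
(F3): satisfies the condition.

(F3)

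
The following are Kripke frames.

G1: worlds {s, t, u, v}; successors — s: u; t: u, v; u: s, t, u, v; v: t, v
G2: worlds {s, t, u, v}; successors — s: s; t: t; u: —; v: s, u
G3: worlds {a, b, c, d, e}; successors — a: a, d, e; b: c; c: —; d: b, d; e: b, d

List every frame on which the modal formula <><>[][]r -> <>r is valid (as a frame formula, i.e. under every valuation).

G1, G2

Frame correspondent (Sahlqvist): forall x forall y (x R^2 y -> exists w (y R^2 w & xRw)) — i.e. a generalized confluence (Geach) condition.
G1: ✓.
G2: ✓.
G3: fails — aR²b but no w with bR²w and aRw.
Valid on: G1, G2.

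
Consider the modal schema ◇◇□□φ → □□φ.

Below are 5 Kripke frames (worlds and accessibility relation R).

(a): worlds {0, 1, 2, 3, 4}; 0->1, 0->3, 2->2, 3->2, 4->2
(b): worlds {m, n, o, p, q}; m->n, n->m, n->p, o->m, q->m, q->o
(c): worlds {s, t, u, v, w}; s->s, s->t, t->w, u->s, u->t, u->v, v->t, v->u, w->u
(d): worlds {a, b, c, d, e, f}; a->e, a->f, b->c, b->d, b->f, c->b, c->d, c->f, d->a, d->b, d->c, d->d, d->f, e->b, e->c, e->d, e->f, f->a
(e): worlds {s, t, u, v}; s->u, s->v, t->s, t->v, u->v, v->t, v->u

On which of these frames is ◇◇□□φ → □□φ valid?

(a)

The schema corresponds to a generalized confluence (Geach) condition: ∀x ∀y ∀z ((xR²y ∧ xR²z) → ∃w (yR²w ∧ z = w)).
(a): holds.
(b): fails — mR²p, mR²m but no w with pR²w and m=w.
(c): fails — sR²t, sR²s but no w* with tR²w* and s=w*.
(d): fails — aR²f, aR²a but no w with fR²w and a=w.
(e): fails — sR²u, sR²v but no w with uR²w and v=w.
Valid on: (a).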